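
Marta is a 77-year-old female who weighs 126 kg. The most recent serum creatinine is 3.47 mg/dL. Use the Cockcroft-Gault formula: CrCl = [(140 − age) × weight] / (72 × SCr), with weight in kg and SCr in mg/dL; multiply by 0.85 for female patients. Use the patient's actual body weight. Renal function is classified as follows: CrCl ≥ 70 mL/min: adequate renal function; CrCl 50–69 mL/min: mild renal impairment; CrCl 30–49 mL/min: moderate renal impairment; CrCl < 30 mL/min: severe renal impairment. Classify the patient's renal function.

CrCl = (140 − 77) × 126 / (72 × 3.47) × 0.85 = 7938.0 / 249.84 × 0.85 ≈ 27.0 mL/min
27 mL/min falls in the 'severe renal impairment' range.

severe renal impairment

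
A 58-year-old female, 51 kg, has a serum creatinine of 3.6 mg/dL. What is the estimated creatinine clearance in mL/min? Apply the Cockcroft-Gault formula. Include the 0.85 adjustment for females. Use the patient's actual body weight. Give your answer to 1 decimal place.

13.7 mL/min

CrCl = (140 − 58) × 51 / (72 × 3.6) × 0.85 = 4182.0 / 259.20 × 0.85 ≈ 13.7 mL/min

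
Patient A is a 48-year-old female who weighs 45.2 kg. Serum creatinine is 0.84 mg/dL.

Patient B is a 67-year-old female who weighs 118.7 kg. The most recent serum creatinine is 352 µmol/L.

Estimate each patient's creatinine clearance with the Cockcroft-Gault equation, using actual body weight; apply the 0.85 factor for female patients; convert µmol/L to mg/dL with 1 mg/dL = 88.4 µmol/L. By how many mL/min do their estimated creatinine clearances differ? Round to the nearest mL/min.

Patient A: CrCl = (140 − 48) × 45.2 / (72 × 0.84) × 0.85 = 4158.4 / 60.48 × 0.85 ≈ 58.4 mL/min
Patient B: SCr = 352 / 88.4 = 3.982 mg/dL
Patient B: CrCl = (140 − 67) × 118.7 / (72 × 3.982) × 0.85 = 8665.1 / 286.70 × 0.85 ≈ 25.7 mL/min
|58.4 − 25.7| = 32.7 mL/min

33 mL/min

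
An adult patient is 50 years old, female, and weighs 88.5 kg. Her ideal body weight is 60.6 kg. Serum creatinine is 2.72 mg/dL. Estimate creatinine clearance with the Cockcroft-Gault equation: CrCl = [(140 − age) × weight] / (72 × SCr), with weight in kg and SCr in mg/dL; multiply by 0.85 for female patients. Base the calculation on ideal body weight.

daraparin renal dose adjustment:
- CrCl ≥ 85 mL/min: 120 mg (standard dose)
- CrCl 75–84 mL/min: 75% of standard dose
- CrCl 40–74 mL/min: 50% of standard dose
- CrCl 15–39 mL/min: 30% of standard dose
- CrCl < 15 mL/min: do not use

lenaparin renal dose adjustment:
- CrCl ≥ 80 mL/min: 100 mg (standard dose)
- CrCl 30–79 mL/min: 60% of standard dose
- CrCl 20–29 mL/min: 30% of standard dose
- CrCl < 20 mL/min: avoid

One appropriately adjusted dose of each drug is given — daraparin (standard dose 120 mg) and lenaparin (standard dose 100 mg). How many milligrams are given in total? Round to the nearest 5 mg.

65 mg

CrCl = (140 − 50) × 60.6 / (72 × 2.72) × 0.85 = 5454.0 / 195.84 × 0.85 ≈ 23.7 mL/min
CrCl ≈ 24 mL/min.
daraparin: 15–39 mL/min → 30% of 120 mg = 36 mg.
lenaparin: 20–29 mL/min → 30% of 100 mg = 30 mg.
Total = 36 + 30 = 66 mg.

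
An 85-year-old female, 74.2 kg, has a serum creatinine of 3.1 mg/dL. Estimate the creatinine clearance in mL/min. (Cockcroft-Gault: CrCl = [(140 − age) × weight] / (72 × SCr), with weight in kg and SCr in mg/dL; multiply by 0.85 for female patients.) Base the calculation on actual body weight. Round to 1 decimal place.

CrCl = (140 − 85) × 74.2 / (72 × 3.1) × 0.85 = 4081.0 / 223.20 × 0.85 ≈ 15.5 mL/min

15.5 mL/min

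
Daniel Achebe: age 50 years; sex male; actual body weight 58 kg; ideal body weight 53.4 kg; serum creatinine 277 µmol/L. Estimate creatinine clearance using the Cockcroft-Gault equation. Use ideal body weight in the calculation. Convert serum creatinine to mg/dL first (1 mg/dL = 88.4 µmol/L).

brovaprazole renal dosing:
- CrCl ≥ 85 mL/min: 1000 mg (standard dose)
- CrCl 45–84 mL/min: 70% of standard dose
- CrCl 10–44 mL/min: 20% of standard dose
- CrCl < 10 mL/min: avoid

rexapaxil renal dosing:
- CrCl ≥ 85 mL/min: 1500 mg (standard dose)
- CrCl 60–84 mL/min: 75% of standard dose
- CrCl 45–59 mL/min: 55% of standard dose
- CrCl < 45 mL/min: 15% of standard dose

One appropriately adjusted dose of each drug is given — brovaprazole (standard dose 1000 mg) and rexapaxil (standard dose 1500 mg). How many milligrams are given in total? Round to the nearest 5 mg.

425 mg

SCr = 277 / 88.4 = 3.133 mg/dL
CrCl = (140 − 50) × 53.4 / (72 × 3.133) = 4806.0 / 225.58 ≈ 21.3 mL/min
CrCl ≈ 21 mL/min.
brovaprazole: 10–44 mL/min → 20% of 1000 mg = 200 mg.
rexapaxil: < 45 mL/min → 15% of 1500 mg = 225 mg.
Total = 200 + 225 = 425 mg.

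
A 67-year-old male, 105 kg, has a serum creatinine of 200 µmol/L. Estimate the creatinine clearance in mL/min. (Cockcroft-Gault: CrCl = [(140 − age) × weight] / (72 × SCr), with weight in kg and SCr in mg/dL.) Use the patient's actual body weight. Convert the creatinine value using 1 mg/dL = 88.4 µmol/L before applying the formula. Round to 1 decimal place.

47.1 mL/min

SCr = 200 / 88.4 = 2.262 mg/dL
CrCl = (140 − 67) × 105 / (72 × 2.262) = 7665.0 / 162.86 ≈ 47.1 mL/min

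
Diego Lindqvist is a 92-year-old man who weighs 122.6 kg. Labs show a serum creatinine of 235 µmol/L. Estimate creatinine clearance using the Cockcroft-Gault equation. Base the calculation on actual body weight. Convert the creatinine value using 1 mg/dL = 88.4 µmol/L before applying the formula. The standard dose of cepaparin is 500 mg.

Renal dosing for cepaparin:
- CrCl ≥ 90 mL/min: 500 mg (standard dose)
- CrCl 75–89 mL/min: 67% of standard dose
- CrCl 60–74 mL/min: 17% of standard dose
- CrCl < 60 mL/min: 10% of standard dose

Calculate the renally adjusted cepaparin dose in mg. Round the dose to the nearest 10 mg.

50 mg

SCr = 235 / 88.4 = 2.658 mg/dL
CrCl = (140 − 92) × 122.6 / (72 × 2.658) = 5884.8 / 191.38 ≈ 30.7 mL/min
CrCl ≈ 31 mL/min → bracket < 60 mL/min.
10% of 500 mg = 50 mg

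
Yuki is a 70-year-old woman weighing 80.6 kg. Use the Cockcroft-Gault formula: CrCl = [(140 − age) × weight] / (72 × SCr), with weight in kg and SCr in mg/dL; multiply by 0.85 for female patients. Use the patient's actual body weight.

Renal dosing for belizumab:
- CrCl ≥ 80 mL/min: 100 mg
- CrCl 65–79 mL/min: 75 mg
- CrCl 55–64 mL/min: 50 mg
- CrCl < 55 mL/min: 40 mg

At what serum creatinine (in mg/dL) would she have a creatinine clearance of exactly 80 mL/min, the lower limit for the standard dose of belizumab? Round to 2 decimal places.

0.83 mg/dL

Standard dose requires CrCl ≥ 80 mL/min.
Set (140 − 70) × 80.6 × 0.85 / (72 × SCr) = 80
SCr = (140 − 70) × 80.6 × 0.85 / (72 × 80) = 0.833 mg/dL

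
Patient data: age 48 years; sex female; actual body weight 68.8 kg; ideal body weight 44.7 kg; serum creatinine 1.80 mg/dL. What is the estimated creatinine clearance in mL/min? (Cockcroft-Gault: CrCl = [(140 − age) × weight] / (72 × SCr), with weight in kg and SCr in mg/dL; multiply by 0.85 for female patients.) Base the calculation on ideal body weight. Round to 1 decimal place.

CrCl = (140 − 48) × 44.7 / (72 × 1.8) × 0.85 = 4112.4 / 129.60 × 0.85 ≈ 27.0 mL/min

27.0 mL/min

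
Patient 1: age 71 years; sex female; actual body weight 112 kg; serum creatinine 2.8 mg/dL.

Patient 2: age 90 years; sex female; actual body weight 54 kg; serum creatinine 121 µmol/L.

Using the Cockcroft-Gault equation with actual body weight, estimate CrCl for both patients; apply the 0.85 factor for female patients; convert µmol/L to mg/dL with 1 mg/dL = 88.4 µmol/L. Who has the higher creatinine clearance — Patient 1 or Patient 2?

Patient 1: CrCl = (140 − 71) × 112 / (72 × 2.8) × 0.85 = 7728.0 / 201.60 × 0.85 ≈ 32.6 mL/min
Patient 2: SCr = 121 / 88.4 = 1.369 mg/dL
Patient 2: CrCl = (140 − 90) × 54 / (72 × 1.369) × 0.85 = 2700.0 / 98.57 × 0.85 ≈ 23.3 mL/min
32.6 vs 23.3 mL/min → Patient 1 is higher.

Patient 1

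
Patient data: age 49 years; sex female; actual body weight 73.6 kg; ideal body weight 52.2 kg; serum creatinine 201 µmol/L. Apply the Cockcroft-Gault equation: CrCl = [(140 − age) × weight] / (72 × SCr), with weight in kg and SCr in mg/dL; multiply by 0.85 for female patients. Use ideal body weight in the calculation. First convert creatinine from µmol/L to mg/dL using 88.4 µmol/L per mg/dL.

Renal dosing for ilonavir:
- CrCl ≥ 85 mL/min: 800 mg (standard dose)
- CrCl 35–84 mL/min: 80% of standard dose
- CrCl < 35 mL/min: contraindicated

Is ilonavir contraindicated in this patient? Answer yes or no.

yes

SCr = 201 / 88.4 = 2.274 mg/dL
CrCl = (140 − 49) × 52.2 / (72 × 2.274) × 0.85 = 4750.2 / 163.73 × 0.85 ≈ 24.7 mL/min
CrCl ≈ 25 mL/min, which is < 35 mL/min.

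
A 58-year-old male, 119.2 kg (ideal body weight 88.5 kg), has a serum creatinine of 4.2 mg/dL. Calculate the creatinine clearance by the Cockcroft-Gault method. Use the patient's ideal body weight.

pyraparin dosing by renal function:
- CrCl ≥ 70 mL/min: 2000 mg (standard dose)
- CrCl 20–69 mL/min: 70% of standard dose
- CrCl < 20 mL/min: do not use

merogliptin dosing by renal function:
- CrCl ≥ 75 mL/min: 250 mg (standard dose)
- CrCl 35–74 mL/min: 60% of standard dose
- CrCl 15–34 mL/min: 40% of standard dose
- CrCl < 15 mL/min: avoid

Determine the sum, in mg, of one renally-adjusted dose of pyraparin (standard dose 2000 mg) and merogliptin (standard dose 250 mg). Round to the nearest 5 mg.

CrCl = (140 − 58) × 88.5 / (72 × 4.2) = 7257.0 / 302.40 ≈ 24.0 mL/min
CrCl ≈ 24 mL/min.
pyraparin: 20–69 mL/min → 70% of 2000 mg = 1400 mg.
merogliptin: 15–34 mL/min → 40% of 250 mg = 100 mg.
Total = 1400 + 100 = 1500 mg.

1500 mg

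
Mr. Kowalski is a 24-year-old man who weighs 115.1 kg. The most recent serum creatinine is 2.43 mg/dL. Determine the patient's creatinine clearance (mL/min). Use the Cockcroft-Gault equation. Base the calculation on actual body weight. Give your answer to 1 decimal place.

CrCl = (140 − 24) × 115.1 / (72 × 2.43) = 13351.6 / 174.96 ≈ 76.3 mL/min

76.3 mL/min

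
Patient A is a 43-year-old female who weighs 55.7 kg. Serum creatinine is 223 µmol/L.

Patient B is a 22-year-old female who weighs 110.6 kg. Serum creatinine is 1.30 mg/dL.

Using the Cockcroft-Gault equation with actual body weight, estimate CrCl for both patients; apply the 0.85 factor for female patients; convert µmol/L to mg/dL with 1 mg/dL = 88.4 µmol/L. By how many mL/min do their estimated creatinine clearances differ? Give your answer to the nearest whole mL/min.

93 mL/min

Patient A: SCr = 223 / 88.4 = 2.523 mg/dL
Patient A: CrCl = (140 − 43) × 55.7 / (72 × 2.523) × 0.85 = 5402.9 / 181.66 × 0.85 ≈ 25.3 mL/min
Patient B: CrCl = (140 − 22) × 110.6 / (72 × 1.3) × 0.85 = 13050.8 / 93.60 × 0.85 ≈ 118.5 mL/min
|25.3 − 118.5| = 93.2 mL/min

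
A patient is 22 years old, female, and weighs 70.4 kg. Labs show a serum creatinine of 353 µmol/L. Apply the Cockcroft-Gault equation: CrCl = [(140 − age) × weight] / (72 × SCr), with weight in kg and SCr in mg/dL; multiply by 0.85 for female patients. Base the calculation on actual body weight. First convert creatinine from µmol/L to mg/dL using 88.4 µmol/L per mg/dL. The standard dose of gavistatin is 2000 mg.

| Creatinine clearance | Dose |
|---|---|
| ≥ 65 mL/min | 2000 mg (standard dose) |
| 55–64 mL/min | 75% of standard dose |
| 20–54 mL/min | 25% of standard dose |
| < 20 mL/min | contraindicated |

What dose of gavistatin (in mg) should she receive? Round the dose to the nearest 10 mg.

500 mg

SCr = 353 / 88.4 = 3.993 mg/dL
CrCl = (140 − 22) × 70.4 / (72 × 3.993) × 0.85 = 8307.2 / 287.50 × 0.85 ≈ 24.6 mL/min
CrCl ≈ 25 mL/min → bracket 20–54 mL/min.
25% of 2000 mg = 500 mg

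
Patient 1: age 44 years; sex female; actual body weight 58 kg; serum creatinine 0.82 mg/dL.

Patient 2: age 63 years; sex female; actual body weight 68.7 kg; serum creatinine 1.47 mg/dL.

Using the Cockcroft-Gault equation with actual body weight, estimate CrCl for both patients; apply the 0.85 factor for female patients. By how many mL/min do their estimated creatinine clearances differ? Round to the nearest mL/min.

38 mL/min

Patient 1: CrCl = (140 − 44) × 58 / (72 × 0.82) × 0.85 = 5568.0 / 59.04 × 0.85 ≈ 80.2 mL/min
Patient 2: CrCl = (140 − 63) × 68.7 / (72 × 1.47) × 0.85 = 5289.9 / 105.84 × 0.85 ≈ 42.5 mL/min
|80.2 − 42.5| = 37.7 mL/min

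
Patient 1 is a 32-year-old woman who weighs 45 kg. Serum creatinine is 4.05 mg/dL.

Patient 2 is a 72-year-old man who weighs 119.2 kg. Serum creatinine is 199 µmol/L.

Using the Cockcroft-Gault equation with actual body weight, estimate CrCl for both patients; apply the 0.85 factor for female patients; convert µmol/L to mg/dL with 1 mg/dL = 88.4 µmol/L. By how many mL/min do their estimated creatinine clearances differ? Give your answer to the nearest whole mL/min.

Patient 1: CrCl = (140 − 32) × 45 / (72 × 4.05) × 0.85 = 4860.0 / 291.60 × 0.85 ≈ 14.2 mL/min
Patient 2: SCr = 199 / 88.4 = 2.251 mg/dL
Patient 2: CrCl = (140 − 72) × 119.2 / (72 × 2.251) = 8105.6 / 162.07 ≈ 50.0 mL/min
|14.2 − 50.0| = 35.8 mL/min

36 mL/min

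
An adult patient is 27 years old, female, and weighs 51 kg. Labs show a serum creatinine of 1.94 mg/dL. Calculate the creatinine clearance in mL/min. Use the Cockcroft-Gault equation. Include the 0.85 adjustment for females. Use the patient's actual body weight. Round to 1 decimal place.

35.1 mL/min

CrCl = (140 − 27) × 51 / (72 × 1.94) × 0.85 = 5763.0 / 139.68 × 0.85 ≈ 35.1 mL/min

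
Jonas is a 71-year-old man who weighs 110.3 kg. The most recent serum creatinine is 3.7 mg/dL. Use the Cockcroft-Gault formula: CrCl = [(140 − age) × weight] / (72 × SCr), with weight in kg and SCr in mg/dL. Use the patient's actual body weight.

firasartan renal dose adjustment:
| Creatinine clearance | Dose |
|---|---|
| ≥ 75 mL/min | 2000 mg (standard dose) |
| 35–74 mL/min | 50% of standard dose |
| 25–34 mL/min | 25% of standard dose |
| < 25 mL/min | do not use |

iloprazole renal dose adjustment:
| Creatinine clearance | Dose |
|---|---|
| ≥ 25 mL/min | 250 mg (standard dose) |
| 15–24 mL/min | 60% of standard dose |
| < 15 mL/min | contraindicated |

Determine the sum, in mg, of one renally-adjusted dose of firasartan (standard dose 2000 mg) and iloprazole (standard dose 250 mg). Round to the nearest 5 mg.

CrCl = (140 − 71) × 110.3 / (72 × 3.7) = 7610.7 / 266.40 ≈ 28.6 mL/min
CrCl ≈ 29 mL/min.
firasartan: 25–34 mL/min → 25% of 2000 mg = 500 mg.
iloprazole: ≥ 25 mL/min → 100% of 250 mg = 250 mg.
Total = 500 + 250 = 750 mg.

750 mg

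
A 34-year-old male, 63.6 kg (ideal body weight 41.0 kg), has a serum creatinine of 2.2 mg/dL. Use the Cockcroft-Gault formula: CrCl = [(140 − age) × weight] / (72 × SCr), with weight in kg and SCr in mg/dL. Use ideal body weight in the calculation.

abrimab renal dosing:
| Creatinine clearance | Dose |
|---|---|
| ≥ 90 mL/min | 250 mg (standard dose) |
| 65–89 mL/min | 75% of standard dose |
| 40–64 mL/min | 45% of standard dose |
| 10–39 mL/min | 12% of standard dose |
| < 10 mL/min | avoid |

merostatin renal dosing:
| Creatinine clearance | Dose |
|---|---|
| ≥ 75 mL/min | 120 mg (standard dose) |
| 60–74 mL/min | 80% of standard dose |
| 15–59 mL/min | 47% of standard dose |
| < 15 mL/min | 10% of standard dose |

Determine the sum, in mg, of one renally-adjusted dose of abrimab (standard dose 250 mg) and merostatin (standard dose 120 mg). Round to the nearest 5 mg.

85 mg

CrCl = (140 − 34) × 41 / (72 × 2.2) = 4346.0 / 158.40 ≈ 27.4 mL/min
CrCl ≈ 27 mL/min.
abrimab: 10–39 mL/min → 12% of 250 mg = 30 mg.
merostatin: 15–59 mL/min → 47% of 120 mg = 56.4 mg.
Total = 30 + 56.4 = 86.4 mg.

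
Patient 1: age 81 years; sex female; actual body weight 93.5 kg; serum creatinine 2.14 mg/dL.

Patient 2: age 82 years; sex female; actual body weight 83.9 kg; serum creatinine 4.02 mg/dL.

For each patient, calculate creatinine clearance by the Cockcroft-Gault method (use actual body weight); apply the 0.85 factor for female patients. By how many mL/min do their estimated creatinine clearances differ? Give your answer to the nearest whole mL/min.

16 mL/min

Patient 1: CrCl = (140 − 81) × 93.5 / (72 × 2.14) × 0.85 = 5516.5 / 154.08 × 0.85 ≈ 30.4 mL/min
Patient 2: CrCl = (140 − 82) × 83.9 / (72 × 4.02) × 0.85 = 4866.2 / 289.44 × 0.85 ≈ 14.3 mL/min
|30.4 − 14.3| = 16.1 mL/min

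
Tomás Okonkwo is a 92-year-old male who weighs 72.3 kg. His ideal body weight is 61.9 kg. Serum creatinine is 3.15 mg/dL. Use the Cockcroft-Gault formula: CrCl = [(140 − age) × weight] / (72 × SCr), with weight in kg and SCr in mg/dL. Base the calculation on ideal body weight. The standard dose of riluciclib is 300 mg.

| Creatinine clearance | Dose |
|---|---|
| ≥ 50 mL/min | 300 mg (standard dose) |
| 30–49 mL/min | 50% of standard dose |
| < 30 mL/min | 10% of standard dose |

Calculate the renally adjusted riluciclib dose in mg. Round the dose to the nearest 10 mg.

CrCl = (140 − 92) × 61.9 / (72 × 3.15) = 2971.2 / 226.80 ≈ 13.1 mL/min
CrCl ≈ 13 mL/min → bracket < 30 mL/min.
10% of 300 mg = 30 mg

30 mg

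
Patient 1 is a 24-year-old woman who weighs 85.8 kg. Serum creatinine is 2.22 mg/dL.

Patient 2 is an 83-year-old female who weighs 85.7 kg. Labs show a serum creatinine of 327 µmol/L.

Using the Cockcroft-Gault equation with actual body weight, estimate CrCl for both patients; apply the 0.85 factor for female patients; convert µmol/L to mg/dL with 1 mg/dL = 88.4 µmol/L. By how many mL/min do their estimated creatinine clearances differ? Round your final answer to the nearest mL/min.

Patient 1: CrCl = (140 − 24) × 85.8 / (72 × 2.22) × 0.85 = 9952.8 / 159.84 × 0.85 ≈ 52.9 mL/min
Patient 2: SCr = 327 / 88.4 = 3.699 mg/dL
Patient 2: CrCl = (140 − 83) × 85.7 / (72 × 3.699) × 0.85 = 4884.9 / 266.33 × 0.85 ≈ 15.6 mL/min
|52.9 − 15.6| = 37.3 mL/min

37 mL/min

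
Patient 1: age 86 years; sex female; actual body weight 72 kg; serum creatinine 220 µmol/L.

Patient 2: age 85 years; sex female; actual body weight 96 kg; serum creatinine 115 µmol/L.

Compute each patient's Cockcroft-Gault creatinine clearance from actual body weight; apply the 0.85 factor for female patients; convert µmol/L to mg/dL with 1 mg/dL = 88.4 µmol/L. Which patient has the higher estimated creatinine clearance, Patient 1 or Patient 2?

Patient 2

Patient 1: SCr = 220 / 88.4 = 2.489 mg/dL
Patient 1: CrCl = (140 − 86) × 72 / (72 × 2.489) × 0.85 = 3888.0 / 179.21 × 0.85 ≈ 18.4 mL/min
Patient 2: SCr = 115 / 88.4 = 1.301 mg/dL
Patient 2: CrCl = (140 − 85) × 96 / (72 × 1.301) × 0.85 = 5280.0 / 93.67 × 0.85 ≈ 47.9 mL/min
18.4 vs 47.9 mL/min → Patient 2 is higher.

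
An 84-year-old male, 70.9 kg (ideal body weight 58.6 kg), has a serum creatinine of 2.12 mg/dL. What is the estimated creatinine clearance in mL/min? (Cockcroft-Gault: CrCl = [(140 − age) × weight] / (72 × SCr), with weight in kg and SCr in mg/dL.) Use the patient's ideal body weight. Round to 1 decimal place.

CrCl = (140 − 84) × 58.6 / (72 × 2.12) = 3281.6 / 152.64 ≈ 21.5 mL/min

21.5 mL/min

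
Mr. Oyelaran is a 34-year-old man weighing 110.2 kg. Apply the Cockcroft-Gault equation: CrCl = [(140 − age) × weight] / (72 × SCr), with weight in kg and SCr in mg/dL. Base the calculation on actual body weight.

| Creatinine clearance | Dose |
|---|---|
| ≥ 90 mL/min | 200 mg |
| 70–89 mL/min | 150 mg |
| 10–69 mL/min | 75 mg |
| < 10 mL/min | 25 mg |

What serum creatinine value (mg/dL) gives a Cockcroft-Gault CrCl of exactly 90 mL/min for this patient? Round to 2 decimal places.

Standard dose requires CrCl ≥ 90 mL/min.
Set (140 − 34) × 110.2 / (72 × SCr) = 90
SCr = (140 − 34) × 110.2 / (72 × 90) = 1.803 mg/dL

1.80 mg/dL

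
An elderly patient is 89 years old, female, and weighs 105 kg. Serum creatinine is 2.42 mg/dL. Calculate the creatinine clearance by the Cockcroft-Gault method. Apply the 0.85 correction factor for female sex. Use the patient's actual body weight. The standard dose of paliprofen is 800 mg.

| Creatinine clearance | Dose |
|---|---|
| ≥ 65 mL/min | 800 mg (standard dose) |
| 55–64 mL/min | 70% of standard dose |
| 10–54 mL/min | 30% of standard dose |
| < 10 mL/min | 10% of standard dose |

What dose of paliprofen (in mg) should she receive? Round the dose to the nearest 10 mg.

240 mg

CrCl = (140 − 89) × 105 / (72 × 2.42) × 0.85 = 5355.0 / 174.24 × 0.85 ≈ 26.1 mL/min
CrCl ≈ 26 mL/min → bracket 10–54 mL/min.
30% of 800 mg = 240 mg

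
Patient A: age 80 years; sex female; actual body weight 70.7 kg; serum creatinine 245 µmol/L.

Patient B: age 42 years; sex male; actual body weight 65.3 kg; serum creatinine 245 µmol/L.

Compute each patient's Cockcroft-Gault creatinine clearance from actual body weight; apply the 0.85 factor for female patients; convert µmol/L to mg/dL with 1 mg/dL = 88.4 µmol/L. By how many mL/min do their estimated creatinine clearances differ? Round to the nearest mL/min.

14 mL/min

Patient A: SCr = 245 / 88.4 = 2.771 mg/dL
Patient A: CrCl = (140 − 80) × 70.7 / (72 × 2.771) × 0.85 = 4242.0 / 199.51 × 0.85 ≈ 18.1 mL/min
Patient B: SCr = 245 / 88.4 = 2.771 mg/dL
Patient B: CrCl = (140 − 42) × 65.3 / (72 × 2.771) = 6399.4 / 199.51 ≈ 32.1 mL/min
|18.1 − 32.1| = 14.0 mL/min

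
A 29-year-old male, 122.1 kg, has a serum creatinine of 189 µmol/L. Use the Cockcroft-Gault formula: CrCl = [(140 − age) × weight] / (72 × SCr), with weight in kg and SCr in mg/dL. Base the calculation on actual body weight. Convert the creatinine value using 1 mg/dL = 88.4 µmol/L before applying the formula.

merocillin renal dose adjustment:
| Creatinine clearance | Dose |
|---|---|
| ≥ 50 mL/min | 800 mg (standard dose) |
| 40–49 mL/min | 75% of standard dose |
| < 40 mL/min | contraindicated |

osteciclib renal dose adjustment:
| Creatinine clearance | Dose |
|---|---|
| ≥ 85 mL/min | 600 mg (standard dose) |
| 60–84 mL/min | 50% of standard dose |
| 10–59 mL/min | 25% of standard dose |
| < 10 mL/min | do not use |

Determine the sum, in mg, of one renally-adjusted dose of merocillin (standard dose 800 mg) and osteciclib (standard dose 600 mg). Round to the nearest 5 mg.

1400 mg

SCr = 189 / 88.4 = 2.138 mg/dL
CrCl = (140 − 29) × 122.1 / (72 × 2.138) = 13553.1 / 153.94 ≈ 88.0 mL/min
CrCl ≈ 88 mL/min.
merocillin: ≥ 50 mL/min → 100% of 800 mg = 800 mg.
osteciclib: ≥ 85 mL/min → 100% of 600 mg = 600 mg.
Total = 800 + 600 = 1400 mg.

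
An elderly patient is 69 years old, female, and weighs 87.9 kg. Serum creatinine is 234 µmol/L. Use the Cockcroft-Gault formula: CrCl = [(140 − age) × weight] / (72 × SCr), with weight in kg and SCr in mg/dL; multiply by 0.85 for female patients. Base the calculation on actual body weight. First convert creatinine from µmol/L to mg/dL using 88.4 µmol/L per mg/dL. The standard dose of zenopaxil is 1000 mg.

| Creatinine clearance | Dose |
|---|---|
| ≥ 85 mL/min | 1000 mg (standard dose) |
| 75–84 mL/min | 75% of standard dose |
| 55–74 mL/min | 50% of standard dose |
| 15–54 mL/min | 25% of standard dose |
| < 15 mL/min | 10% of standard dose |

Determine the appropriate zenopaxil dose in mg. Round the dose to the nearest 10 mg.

SCr = 234 / 88.4 = 2.647 mg/dL
CrCl = (140 − 69) × 87.9 / (72 × 2.647) × 0.85 = 6240.9 / 190.58 × 0.85 ≈ 27.8 mL/min
CrCl ≈ 28 mL/min → bracket 15–54 mL/min.
25% of 1000 mg = 250 mg

250 mg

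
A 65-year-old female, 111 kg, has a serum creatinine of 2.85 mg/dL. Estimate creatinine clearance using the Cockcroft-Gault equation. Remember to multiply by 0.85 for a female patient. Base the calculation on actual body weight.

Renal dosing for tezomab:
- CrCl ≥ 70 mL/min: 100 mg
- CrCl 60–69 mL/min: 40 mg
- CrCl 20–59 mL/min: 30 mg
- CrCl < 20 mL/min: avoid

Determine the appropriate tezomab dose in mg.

30 mg

CrCl = (140 − 65) × 111 / (72 × 2.85) × 0.85 = 8325.0 / 205.20 × 0.85 ≈ 34.5 mL/min
CrCl ≈ 34 mL/min → bracket 20–59 mL/min.
Dose for this bracket: 30 mg.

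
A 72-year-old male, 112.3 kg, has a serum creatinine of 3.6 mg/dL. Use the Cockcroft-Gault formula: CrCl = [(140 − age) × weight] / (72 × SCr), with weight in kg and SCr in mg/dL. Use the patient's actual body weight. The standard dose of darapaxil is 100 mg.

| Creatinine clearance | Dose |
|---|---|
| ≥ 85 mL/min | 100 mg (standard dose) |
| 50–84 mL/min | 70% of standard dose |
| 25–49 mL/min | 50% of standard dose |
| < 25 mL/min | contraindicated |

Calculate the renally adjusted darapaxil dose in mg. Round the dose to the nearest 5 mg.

50 mg

CrCl = (140 − 72) × 112.3 / (72 × 3.6) = 7636.4 / 259.20 ≈ 29.5 mL/min
CrCl ≈ 29 mL/min → bracket 25–49 mL/min.
50% of 100 mg = 50 mg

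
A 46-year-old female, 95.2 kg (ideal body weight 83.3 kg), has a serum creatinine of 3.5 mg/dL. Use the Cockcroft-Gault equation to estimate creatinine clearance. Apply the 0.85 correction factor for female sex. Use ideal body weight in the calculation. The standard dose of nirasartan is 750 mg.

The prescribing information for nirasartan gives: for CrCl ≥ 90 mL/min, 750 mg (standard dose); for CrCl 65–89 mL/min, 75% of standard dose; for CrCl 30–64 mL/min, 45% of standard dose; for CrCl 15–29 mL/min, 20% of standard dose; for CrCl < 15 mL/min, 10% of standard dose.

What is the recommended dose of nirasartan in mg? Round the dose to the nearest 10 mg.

150 mg

CrCl = (140 − 46) × 83.3 / (72 × 3.5) × 0.85 = 7830.2 / 252.00 × 0.85 ≈ 26.4 mL/min
CrCl ≈ 26 mL/min → bracket 15–29 mL/min.
20% of 750 mg = 150 mg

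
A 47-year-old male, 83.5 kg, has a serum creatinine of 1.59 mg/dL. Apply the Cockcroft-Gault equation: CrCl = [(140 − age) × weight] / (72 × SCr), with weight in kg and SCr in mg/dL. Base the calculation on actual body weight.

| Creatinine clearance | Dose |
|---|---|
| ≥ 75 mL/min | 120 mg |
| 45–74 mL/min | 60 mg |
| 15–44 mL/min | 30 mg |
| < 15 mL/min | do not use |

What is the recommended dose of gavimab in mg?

60 mg

CrCl = (140 − 47) × 83.5 / (72 × 1.59) = 7765.5 / 114.48 ≈ 67.8 mL/min
CrCl ≈ 68 mL/min → bracket 45–74 mL/min.
Dose for this bracket: 60 mg.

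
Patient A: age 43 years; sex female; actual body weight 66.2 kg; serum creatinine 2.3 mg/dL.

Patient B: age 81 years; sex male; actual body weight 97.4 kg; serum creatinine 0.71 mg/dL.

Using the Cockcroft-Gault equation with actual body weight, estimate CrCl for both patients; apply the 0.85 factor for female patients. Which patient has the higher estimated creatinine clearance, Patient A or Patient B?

Patient A: CrCl = (140 − 43) × 66.2 / (72 × 2.3) × 0.85 = 6421.4 / 165.60 × 0.85 ≈ 33.0 mL/min
Patient B: CrCl = (140 − 81) × 97.4 / (72 × 0.71) = 5746.6 / 51.12 ≈ 112.4 mL/min
33.0 vs 112.4 mL/min → Patient B is higher.

Patient B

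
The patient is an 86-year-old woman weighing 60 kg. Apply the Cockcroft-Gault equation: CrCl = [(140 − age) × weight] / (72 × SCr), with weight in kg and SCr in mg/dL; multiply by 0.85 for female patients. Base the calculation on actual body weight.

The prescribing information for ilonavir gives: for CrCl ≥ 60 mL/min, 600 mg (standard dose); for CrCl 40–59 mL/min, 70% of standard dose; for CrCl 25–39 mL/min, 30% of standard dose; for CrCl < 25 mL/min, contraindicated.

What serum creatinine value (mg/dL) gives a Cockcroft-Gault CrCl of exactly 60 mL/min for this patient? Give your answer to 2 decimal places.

0.64 mg/dL

Standard dose requires CrCl ≥ 60 mL/min.
Set (140 − 86) × 60 × 0.85 / (72 × SCr) = 60
SCr = (140 − 86) × 60 × 0.85 / (72 × 60) = 0.637 mg/dL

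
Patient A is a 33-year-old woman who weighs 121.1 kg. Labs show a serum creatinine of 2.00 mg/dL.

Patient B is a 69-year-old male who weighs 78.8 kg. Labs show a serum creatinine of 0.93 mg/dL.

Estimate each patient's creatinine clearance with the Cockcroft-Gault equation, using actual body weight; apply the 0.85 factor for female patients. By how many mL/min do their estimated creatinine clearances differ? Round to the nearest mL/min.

Patient A: CrCl = (140 − 33) × 121.1 / (72 × 2) × 0.85 = 12957.7 / 144.00 × 0.85 ≈ 76.5 mL/min
Patient B: CrCl = (140 − 69) × 78.8 / (72 × 0.93) = 5594.8 / 66.96 ≈ 83.6 mL/min
|76.5 − 83.6| = 7.1 mL/min

7 mL/min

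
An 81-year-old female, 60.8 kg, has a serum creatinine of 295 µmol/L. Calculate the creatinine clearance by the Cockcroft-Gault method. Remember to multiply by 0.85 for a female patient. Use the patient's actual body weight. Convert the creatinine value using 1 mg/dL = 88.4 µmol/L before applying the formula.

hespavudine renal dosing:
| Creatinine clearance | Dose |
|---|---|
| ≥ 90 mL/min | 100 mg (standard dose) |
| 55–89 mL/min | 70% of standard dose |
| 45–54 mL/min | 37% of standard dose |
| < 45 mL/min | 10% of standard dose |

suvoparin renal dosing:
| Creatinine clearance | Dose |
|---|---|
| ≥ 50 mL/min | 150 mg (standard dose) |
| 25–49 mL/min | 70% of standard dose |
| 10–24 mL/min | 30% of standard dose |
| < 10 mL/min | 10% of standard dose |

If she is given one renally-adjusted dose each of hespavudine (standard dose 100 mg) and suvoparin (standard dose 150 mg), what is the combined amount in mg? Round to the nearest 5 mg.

SCr = 295 / 88.4 = 3.337 mg/dL
CrCl = (140 − 81) × 60.8 / (72 × 3.337) × 0.85 = 3587.2 / 240.26 × 0.85 ≈ 12.7 mL/min
CrCl ≈ 13 mL/min.
hespavudine: < 45 mL/min → 10% of 100 mg = 10 mg.
suvoparin: 10–24 mL/min → 30% of 150 mg = 45 mg.
Total = 10 + 45 = 55 mg.

55 mg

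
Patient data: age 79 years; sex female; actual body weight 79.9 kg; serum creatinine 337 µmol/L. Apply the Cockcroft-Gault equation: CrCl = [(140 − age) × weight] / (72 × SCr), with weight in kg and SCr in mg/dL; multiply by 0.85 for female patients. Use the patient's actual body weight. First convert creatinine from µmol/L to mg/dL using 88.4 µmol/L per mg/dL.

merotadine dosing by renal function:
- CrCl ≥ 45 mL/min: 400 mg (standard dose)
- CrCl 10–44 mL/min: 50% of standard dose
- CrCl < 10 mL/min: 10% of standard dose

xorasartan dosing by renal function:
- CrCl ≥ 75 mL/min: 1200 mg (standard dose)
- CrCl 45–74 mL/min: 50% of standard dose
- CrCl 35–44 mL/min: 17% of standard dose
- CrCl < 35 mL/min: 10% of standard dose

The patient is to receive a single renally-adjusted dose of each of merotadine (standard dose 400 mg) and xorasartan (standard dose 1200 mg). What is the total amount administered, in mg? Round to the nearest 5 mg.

320 mg

SCr = 337 / 88.4 = 3.812 mg/dL
CrCl = (140 − 79) × 79.9 / (72 × 3.812) × 0.85 = 4873.9 / 274.46 × 0.85 ≈ 15.1 mL/min
CrCl ≈ 15 mL/min.
merotadine: 10–44 mL/min → 50% of 400 mg = 200 mg.
xorasartan: < 35 mL/min → 10% of 1200 mg = 120 mg.
Total = 200 + 120 = 320 mg.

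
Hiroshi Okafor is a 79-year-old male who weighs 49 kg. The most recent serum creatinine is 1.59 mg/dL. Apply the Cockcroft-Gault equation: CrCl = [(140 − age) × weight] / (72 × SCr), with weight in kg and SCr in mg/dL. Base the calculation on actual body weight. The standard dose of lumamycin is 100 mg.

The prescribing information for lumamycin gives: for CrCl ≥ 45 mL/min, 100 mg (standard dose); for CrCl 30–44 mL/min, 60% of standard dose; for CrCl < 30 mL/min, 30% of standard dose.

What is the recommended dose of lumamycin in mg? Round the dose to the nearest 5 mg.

30 mg

CrCl = (140 − 79) × 49 / (72 × 1.59) = 2989.0 / 114.48 ≈ 26.1 mL/min
CrCl ≈ 26 mL/min → bracket < 30 mL/min.
30% of 100 mg = 30 mg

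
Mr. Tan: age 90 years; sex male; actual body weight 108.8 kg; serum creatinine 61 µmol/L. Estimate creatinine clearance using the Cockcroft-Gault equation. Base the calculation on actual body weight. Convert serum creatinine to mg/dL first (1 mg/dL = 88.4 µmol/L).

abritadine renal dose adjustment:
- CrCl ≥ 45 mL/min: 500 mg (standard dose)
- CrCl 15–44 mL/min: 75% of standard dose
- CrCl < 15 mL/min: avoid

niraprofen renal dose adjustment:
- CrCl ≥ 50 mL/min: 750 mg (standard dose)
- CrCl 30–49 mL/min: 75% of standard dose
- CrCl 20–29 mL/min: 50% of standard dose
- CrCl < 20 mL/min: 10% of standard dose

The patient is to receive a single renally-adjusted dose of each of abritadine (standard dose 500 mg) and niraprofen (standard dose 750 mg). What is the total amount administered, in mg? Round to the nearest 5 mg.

SCr = 61 / 88.4 = 0.69 mg/dL
CrCl = (140 − 90) × 108.8 / (72 × 0.69) = 5440.0 / 49.68 ≈ 109.5 mL/min
CrCl ≈ 109 mL/min.
abritadine: ≥ 45 mL/min → 100% of 500 mg = 500 mg.
niraprofen: ≥ 50 mL/min → 100% of 750 mg = 750 mg.
Total = 500 + 750 = 1250 mg.

1250 mg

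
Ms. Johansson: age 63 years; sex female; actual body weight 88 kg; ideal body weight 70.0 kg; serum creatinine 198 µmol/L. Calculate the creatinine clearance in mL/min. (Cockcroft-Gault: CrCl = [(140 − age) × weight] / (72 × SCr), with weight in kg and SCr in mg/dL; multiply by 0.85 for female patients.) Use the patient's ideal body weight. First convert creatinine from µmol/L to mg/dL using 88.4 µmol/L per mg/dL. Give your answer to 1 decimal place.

SCr = 198 / 88.4 = 2.24 mg/dL
CrCl = (140 − 63) × 70 / (72 × 2.24) × 0.85 = 5390.0 / 161.28 × 0.85 ≈ 28.4 mL/min

28.4 mL/min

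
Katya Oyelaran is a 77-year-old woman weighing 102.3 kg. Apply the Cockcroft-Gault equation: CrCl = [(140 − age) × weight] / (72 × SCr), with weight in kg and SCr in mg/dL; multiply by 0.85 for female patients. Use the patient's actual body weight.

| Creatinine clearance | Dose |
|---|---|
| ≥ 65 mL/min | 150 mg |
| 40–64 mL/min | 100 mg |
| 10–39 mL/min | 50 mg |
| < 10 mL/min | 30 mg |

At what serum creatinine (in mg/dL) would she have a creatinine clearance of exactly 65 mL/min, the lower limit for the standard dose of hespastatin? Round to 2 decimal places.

Standard dose requires CrCl ≥ 65 mL/min.
Set (140 − 77) × 102.3 × 0.85 / (72 × SCr) = 65
SCr = (140 − 77) × 102.3 × 0.85 / (72 × 65) = 1.171 mg/dL

1.17 mg/dL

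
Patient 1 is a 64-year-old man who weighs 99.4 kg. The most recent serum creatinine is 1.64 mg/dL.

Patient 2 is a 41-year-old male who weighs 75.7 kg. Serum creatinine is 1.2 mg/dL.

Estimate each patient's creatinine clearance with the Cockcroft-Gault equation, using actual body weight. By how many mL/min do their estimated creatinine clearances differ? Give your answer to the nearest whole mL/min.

Patient 1: CrCl = (140 − 64) × 99.4 / (72 × 1.64) = 7554.4 / 118.08 ≈ 64.0 mL/min
Patient 2: CrCl = (140 − 41) × 75.7 / (72 × 1.2) = 7494.3 / 86.40 ≈ 86.7 mL/min
|64.0 − 86.7| = 22.7 mL/min

23 mL/min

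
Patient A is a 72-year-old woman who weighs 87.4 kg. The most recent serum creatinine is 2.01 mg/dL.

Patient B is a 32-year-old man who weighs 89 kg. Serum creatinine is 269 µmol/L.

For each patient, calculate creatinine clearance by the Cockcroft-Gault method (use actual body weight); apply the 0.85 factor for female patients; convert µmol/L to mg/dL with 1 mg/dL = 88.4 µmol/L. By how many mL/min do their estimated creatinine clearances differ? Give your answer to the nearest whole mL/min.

Patient A: CrCl = (140 − 72) × 87.4 / (72 × 2.01) × 0.85 = 5943.2 / 144.72 × 0.85 ≈ 34.9 mL/min
Patient B: SCr = 269 / 88.4 = 3.043 mg/dL
Patient B: CrCl = (140 − 32) × 89 / (72 × 3.043) = 9612.0 / 219.10 ≈ 43.9 mL/min
|34.9 − 43.9| = 9.0 mL/min

9 mL/min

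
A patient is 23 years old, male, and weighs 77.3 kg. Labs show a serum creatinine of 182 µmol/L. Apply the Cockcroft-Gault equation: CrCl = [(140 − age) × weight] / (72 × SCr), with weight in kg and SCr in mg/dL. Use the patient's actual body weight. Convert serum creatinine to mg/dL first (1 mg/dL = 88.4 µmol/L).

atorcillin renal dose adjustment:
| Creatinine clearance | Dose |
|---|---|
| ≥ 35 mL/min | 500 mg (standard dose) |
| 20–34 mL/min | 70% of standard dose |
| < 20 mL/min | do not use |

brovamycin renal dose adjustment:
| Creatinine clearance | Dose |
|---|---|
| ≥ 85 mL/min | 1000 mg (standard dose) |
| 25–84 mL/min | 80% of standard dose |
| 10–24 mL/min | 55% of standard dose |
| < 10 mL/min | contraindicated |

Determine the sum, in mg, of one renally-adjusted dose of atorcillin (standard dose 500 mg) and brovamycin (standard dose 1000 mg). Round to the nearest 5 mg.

SCr = 182 / 88.4 = 2.059 mg/dL
CrCl = (140 − 23) × 77.3 / (72 × 2.059) = 9044.1 / 148.25 ≈ 61.0 mL/min
CrCl ≈ 61 mL/min.
atorcillin: ≥ 35 mL/min → 100% of 500 mg = 500 mg.
brovamycin: 25–84 mL/min → 80% of 1000 mg = 800 mg.
Total = 500 + 800 = 1300 mg.

1300 mg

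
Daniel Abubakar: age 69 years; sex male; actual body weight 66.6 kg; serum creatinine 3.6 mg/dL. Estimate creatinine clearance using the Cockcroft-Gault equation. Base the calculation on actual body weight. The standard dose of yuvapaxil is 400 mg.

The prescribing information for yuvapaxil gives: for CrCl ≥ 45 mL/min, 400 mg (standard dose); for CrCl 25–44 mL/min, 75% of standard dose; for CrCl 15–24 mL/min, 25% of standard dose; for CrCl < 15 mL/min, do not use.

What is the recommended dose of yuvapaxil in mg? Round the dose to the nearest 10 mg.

100 mg

CrCl = (140 − 69) × 66.6 / (72 × 3.6) = 4728.6 / 259.20 ≈ 18.2 mL/min
CrCl ≈ 18 mL/min → bracket 15–24 mL/min.
25% of 400 mg = 100 mg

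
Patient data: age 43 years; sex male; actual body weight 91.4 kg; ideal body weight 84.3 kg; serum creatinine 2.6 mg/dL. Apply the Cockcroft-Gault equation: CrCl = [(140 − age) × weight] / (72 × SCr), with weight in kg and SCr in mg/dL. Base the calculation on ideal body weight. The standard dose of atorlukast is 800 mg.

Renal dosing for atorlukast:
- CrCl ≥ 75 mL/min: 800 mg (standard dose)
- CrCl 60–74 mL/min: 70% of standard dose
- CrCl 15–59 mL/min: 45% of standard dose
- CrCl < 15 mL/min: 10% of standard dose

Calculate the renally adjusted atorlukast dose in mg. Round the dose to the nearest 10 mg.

360 mg

CrCl = (140 − 43) × 84.3 / (72 × 2.6) = 8177.1 / 187.20 ≈ 43.7 mL/min
CrCl ≈ 44 mL/min → bracket 15–59 mL/min.
45% of 800 mg = 360 mg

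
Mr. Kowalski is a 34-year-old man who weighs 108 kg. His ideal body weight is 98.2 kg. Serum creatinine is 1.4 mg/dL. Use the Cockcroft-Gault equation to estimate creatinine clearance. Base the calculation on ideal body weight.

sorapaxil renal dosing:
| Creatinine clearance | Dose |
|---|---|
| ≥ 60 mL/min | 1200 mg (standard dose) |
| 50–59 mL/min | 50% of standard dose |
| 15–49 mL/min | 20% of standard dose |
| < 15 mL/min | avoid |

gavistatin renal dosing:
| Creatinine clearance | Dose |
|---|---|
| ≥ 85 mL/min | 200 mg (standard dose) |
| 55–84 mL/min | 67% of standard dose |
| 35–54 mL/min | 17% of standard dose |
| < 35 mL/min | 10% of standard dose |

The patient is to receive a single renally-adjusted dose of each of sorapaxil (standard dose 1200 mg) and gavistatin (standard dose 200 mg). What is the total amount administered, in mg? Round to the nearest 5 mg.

1400 mg

CrCl = (140 − 34) × 98.2 / (72 × 1.4) = 10409.2 / 100.80 ≈ 103.3 mL/min
CrCl ≈ 103 mL/min.
sorapaxil: ≥ 60 mL/min → 100% of 1200 mg = 1200 mg.
gavistatin: ≥ 85 mL/min → 100% of 200 mg = 200 mg.
Total = 1200 + 200 = 1400 mg.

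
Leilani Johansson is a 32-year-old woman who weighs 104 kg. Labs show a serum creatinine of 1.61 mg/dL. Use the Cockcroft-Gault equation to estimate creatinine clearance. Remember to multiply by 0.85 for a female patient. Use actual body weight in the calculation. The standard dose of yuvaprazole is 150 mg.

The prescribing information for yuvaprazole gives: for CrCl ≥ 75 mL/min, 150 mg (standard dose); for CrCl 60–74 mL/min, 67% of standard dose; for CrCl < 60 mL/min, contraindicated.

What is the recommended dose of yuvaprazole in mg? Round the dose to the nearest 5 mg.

CrCl = (140 − 32) × 104 / (72 × 1.61) × 0.85 = 11232.0 / 115.92 × 0.85 ≈ 82.4 mL/min
CrCl ≈ 82 mL/min → bracket ≥ 75 mL/min.
100% of 150 mg = 150 mg

150 mg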